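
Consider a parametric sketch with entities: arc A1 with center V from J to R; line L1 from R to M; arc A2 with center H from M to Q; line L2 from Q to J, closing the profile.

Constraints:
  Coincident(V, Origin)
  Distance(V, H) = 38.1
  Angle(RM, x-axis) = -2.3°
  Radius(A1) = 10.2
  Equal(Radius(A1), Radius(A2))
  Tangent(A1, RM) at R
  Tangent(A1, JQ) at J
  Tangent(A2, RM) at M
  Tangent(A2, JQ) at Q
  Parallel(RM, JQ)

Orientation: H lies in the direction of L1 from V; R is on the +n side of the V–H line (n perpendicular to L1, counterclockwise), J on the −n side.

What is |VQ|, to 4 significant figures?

39.44

The slot axis is L1's direction at -2.3°, so u = (cos -2.3°, sin -2.3°) = (0.9992, -0.04013) and n = (−sin -2.3°, cos -2.3°) = (0.04013, 0.9992). V is at the origin and H lies 38.1 along u from V, so H = 38.1·u = (38.07, -1.529). Tangency of A1 to both parallel lines with radius 10.2 puts R and J at V ± 10.2·n: R = (0.4093, 10.19), J = (-0.4093, -10.19). Equal radii place M and Q the same way about H: M = H + 10.2·n = (38.48, 8.663), Q = H − 10.2·n = (37.66, -11.72). Then |VQ| = |Q − V| = 39.44.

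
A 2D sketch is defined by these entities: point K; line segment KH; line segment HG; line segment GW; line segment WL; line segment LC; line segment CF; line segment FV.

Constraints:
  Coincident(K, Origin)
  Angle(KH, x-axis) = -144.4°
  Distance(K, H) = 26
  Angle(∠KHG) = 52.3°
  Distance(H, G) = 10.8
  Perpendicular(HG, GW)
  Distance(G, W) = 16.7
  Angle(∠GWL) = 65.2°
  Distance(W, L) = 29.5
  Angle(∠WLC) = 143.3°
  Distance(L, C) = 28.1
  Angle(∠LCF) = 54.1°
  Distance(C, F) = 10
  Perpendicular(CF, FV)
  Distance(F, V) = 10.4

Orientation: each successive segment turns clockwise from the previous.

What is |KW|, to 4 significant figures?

6.403

∠KHG = 52.3° gives HG at 87.90° from the x-axis; with |HG| = 10.8, G = (-20.74, -4.342). HG ⟂ GW, so GW runs at -2.100°; with |GW| = 16.7, W = (-4.056, -4.954). Then |KW| = |W − K| = 6.403.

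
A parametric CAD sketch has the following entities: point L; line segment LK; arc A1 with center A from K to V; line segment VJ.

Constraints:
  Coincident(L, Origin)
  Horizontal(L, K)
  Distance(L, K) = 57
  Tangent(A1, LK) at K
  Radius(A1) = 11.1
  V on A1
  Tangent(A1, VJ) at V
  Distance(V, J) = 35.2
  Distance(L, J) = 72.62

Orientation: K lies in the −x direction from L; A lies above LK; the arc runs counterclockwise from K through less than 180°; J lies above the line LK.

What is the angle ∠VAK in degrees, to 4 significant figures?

103.7°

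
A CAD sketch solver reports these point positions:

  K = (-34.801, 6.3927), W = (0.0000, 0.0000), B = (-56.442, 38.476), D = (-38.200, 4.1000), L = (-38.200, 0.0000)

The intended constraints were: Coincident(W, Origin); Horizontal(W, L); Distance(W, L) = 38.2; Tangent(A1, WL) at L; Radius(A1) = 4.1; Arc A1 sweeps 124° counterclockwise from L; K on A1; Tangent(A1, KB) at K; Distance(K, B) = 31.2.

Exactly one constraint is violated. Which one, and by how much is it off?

Distance(K, B) = 31.2 — off by 7.50.

W = (0.00, 0.00) ✓; W.y = 0.00, L.y = 0.00 ✓; |WL| = 38.20 ✓; ∠(DL, LW) = 90.00° ✓; |DL| = 4.100 ✓; bearing(D→K) − bearing(D→L) = 124.0° ✓; |DK| = 4.100 ✓; ∠(DK, KB) = 90.00° ✓; |KB| = 38.70 ✗.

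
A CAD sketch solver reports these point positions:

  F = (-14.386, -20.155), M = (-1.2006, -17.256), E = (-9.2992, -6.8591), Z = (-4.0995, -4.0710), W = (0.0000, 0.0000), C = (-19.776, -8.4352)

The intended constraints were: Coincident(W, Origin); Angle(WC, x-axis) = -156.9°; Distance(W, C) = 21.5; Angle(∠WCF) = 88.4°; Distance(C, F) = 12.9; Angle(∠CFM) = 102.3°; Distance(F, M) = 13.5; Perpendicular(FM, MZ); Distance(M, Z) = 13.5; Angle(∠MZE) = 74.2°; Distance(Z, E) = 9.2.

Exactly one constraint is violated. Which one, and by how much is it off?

Distance(Z, E) = 9.2 — off by 3.30.

W = (0.00, 0.00) ✓; WC at -156.9° ✓; |WC| = 21.50 ✓; ∠WCF = 88.40° ✓; |CF| = 12.90 ✓; ∠CFM = 102.3° ✓; |FM| = 13.50 ✓; ∠(FM, MZ) = 90.00° ✓; |MZ| = 13.50 ✓; ∠MZE = 74.20° ✓; |ZE| = 5.900 ✗.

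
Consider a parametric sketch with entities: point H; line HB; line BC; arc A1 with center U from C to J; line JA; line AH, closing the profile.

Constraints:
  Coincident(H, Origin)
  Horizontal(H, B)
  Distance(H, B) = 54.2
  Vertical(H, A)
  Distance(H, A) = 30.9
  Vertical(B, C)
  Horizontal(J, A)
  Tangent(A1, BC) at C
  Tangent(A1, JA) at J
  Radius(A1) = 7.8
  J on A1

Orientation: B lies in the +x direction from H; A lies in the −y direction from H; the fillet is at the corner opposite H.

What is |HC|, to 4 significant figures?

58.92

H is at the origin; H and B share the same y with |HB| = 54.2 and B on the +x side, so B = (54.20, 0.000). HA is vertical with |HA| = 30.9 and A on the −y side, so A = (0.000, -30.90). The virtual corner opposite H is at (54.20, -30.90). A1 meets BC tangentially, so UC is at right angles to BC and A1 meets JA tangentially, so UJ is at right angles to JA, with radius 7.8, so the center U sits 7.8 in from both sides at U = (46.40, -23.10). That places the tangent points at C = (54.20, -23.10) on BC and J = (46.40, -30.90) on JA. Then |HC| = |C − H| = 58.92.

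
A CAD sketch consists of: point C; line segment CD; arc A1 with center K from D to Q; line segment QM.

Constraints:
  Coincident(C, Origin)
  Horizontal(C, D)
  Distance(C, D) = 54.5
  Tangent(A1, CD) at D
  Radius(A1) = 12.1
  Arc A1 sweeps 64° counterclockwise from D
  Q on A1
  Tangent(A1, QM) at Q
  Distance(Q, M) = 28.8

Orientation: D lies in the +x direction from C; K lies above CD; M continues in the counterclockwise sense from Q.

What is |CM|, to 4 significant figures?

84.57

C is at the origin; CD is horizontal with |CD| = 54.5 and D on the +x side, so D = (54.50, 0.000). The tangent condition forces KD to be normal to CD, so K = D + (0, 12.1) = (54.50, 12.10). On A1, D sits at bearing -90° from K; a 64° counterclockwise sweep puts Q at bearing -26°, so Q = K + 12.1·(cos -26°, sin -26°) = (65.38, 6.796). A1 meets QM tangentially, so KQ is at right angles to QM, so QM runs along (−sin -26°, cos -26°); with |QM| = 28.8, M = (78.00, 32.68). Then |CM| = |M − C| = 84.57.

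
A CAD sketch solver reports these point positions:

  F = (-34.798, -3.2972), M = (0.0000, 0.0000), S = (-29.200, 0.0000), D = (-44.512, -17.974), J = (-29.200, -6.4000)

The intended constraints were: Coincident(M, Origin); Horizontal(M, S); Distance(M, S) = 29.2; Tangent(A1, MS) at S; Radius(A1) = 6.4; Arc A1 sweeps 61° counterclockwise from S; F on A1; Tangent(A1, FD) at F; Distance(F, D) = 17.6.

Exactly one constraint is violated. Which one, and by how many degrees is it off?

Tangent(A1, FD) at F — off by 4.50°.

M = (0.00, 0.00) ✓; M.y = 0.00, S.y = 0.00 ✓; |MS| = 29.20 ✓; ∠(JS, SM) = 90.00° ✓; |JS| = 6.400 ✓; bearing(J→F) − bearing(J→S) = 61.00° ✓; |JF| = 6.400 ✓; ∠(JF, FD) = 94.50° ✗; |FD| = 17.60 ✓.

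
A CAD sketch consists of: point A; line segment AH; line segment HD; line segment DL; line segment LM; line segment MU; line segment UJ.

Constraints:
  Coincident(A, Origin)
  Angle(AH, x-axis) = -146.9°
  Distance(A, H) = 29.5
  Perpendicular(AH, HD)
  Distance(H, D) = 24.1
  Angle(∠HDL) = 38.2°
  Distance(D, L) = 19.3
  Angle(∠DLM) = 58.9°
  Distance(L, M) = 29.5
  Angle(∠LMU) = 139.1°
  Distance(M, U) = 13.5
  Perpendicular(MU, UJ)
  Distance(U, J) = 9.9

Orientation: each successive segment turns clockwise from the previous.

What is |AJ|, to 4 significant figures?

56.60

A is at the origin; AH runs at -146.9° with length 29.5, so H = (-24.71, -16.11). AH ⟂ HD, so HD runs at 123.1°; with |HD| = 24.1, D = (-37.87, 4.079). ∠HDL = 38.2° gives DL at -18.70° from the x-axis; with |DL| = 19.3, L = (-19.59, -2.109). ∠DLM = 58.9° gives LM at -139.8° from the x-axis; with |LM| = 29.5, M = (-42.12, -21.15). ∠LMU = 139.1° gives MU at 179.3° from the x-axis; with |MU| = 13.5, U = (-55.62, -20.98). The perpendicularity gives UJ at right angles to MU, so UJ runs at 89.30°; with |UJ| = 9.9, J = (-55.50, -11.09). Then |AJ| = |J − A| = 56.60.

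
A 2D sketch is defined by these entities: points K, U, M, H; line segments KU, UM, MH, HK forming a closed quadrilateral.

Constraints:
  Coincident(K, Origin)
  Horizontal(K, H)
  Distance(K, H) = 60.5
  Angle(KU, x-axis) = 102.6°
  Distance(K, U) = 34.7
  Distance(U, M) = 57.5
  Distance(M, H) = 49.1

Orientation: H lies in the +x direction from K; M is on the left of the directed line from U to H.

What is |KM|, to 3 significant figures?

67.8

K is at the origin; KH is horizontal with |KH| = 60.5 and H in +x, so H = (60.5, 0). KU runs at 102.6° with |KU| = 34.7, so U = (-7.57, 33.9). M is determined by |UM| = 57.5 and |MH| = 49.1 together: it lies at the intersection of circle(U, 57.5) and circle(H, 49.1). With |UH| = 76.0, the foot of the radical line on UH is 43.9 from U and the perpendicular offset is √(57.5² − 43.9²) = 37.1. Taking the left-of-UH solution: M = (48.3, 47.6).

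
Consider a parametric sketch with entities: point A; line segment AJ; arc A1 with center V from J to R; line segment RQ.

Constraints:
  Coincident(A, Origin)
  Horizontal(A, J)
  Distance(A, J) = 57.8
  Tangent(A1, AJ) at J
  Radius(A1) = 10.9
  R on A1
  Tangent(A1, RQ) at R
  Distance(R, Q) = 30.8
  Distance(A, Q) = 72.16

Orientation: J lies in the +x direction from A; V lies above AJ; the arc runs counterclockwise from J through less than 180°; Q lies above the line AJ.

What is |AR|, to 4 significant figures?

69.60

A is at the origin; A and J share the same y with |AJ| = 57.8 and J on the +x side, so J = (57.80, 0.000). Since A1 is tangent to AJ there, VJ ⟂ AJ, so V = J + (0, 10.9) = (57.80, 10.90). Since VR ⟂ RQ (tangency), |VQ| = √(10.9² + 30.8²) = 32.67 regardless of where R sits on A1. So Q lies on both circle(A, 72.16) and circle(V, 32.67); the above-AJ intersection is Q = (57.52, 43.57). R is the foot of the tangent from Q: R = (68.04, 14.62).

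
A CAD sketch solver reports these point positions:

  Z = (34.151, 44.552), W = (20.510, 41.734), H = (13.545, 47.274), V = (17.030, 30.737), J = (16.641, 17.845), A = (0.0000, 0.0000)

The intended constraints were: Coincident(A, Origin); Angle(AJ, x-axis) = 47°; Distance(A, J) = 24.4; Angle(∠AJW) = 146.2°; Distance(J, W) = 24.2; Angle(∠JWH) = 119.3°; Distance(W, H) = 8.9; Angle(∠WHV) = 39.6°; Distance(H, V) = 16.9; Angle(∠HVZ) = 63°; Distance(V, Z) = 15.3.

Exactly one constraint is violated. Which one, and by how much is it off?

Distance(V, Z) = 15.3 — off by 6.70.

A = (0.00, 0.00) ✓; AJ at 47.00° ✓; |AJ| = 24.40 ✓; ∠AJW = 146.2° ✓; |JW| = 24.20 ✓; ∠JWH = 119.3° ✓; |WH| = 8.900 ✓; ∠WHV = 39.60° ✓; |HV| = 16.90 ✓; ∠HVZ = 63.00° ✓; |VZ| = 22.00 ✗.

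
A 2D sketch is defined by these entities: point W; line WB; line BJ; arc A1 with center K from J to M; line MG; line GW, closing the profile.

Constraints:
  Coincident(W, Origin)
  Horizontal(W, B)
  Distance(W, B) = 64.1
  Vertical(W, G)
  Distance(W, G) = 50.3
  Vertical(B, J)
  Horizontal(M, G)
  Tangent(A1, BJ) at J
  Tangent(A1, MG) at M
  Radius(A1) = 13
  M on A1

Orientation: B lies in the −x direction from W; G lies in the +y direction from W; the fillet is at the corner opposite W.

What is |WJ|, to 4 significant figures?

74.16

W is at the origin; W and B share the same y with |WB| = 64.1 and B on the −x side, so B = (-64.10, 0.000). WG is vertical with |WG| = 50.3 and G on the +y side, so G = (0.000, 50.30). The virtual corner opposite W is at (-64.10, 50.30). The tangent condition forces KJ to be normal to BJ and tangency of A1 to MG means the radius KM is perpendicular to MG, with radius 13.0, so the center K sits 13.0 in from both sides at K = (-51.10, 37.30). That places the tangent points at J = (-64.10, 37.30) on BJ and M = (-51.10, 50.30) on MG. Then |WJ| = |J − W| = 74.16.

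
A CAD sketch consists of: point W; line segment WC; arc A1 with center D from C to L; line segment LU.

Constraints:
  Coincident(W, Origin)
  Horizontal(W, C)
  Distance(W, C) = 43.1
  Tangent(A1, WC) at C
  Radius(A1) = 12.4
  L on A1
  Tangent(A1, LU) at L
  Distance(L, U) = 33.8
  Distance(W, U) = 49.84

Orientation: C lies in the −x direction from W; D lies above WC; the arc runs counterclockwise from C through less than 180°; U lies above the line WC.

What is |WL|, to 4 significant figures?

32.52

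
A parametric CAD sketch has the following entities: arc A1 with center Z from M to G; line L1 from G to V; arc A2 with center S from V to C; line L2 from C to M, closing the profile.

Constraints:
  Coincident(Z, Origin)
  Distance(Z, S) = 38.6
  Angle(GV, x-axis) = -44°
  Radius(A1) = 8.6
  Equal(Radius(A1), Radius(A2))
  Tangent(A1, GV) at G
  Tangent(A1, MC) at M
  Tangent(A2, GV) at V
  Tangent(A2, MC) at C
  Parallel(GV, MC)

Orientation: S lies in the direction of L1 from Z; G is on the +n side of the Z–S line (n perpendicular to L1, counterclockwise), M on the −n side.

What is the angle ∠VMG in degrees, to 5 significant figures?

65.982°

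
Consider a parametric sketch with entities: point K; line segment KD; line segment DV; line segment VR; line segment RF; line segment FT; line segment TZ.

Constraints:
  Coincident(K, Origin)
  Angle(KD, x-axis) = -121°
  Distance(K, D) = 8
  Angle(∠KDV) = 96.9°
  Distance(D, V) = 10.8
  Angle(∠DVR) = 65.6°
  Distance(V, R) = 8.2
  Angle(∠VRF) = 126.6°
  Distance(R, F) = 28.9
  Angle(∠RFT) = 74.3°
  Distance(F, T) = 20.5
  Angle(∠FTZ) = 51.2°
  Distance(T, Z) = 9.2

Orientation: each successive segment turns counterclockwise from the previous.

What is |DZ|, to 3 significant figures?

12.8

K is at the origin; KD runs at -121.0° with length 8.0, so D = (-4.12, -6.86). ∠KDV = 96.9° gives DV at -37.9° from the x-axis; with |DV| = 10.8, V = (4.40, -13.5). ∠DVR = 65.6° gives VR at 76.5° from the x-axis; with |VR| = 8.2, R = (6.32, -5.52). ∠VRF = 126.6° gives RF at 130° from the x-axis; with |RF| = 28.9, F = (-12.2, 16.7). ∠RFT = 74.3° gives FT at -124° from the x-axis; with |FT| = 20.5, T = (-23.8, -0.262). ∠FTZ = 51.2° gives TZ at 4.40° from the x-axis; with |TZ| = 9.2, Z = (-14.6, 0.444). Then |DZ| = |Z − D| = 12.8.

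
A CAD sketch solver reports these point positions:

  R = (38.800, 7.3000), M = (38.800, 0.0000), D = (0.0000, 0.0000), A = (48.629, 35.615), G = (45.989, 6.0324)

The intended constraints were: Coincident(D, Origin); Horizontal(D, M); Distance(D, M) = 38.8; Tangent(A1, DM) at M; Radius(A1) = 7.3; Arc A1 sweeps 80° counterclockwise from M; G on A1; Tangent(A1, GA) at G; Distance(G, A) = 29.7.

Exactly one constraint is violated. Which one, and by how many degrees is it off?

Tangent(A1, GA) at G — off by 4.90°.

D = (0.00, 0.00) ✓; D.y = 0.00, M.y = 0.00 ✓; |DM| = 38.80 ✓; ∠(RM, MD) = 90.00° ✓; |RM| = 7.300 ✓; bearing(R→G) − bearing(R→M) = 80.00° ✓; |RG| = 7.300 ✓; ∠(RG, GA) = 85.10° ✗; |GA| = 29.70 ✓.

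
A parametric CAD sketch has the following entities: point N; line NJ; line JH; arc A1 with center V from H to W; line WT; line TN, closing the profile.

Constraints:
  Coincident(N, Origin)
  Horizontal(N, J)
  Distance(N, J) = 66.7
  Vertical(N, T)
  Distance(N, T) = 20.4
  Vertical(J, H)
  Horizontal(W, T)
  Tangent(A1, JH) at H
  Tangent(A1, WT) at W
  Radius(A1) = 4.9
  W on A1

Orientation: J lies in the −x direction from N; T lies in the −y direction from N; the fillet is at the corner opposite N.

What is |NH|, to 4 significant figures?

68.48

N is at the origin; NJ is horizontal with |NJ| = 66.7 and J on the −x side, so J = (-66.70, 0.000). NT is vertical with |NT| = 20.4 and T on the −y side, so T = (0.000, -20.40). The virtual corner opposite N is at (-66.70, -20.40). Since A1 is tangent to JH there, VH ⟂ JH and since A1 is tangent to WT there, VW ⟂ WT, with radius 4.9, so the center V sits 4.9 in from both sides at V = (-61.80, -15.50). That places the tangent points at H = (-66.70, -15.50) on JH and W = (-61.80, -20.40) on WT. Then |NH| = |H − N| = 68.48.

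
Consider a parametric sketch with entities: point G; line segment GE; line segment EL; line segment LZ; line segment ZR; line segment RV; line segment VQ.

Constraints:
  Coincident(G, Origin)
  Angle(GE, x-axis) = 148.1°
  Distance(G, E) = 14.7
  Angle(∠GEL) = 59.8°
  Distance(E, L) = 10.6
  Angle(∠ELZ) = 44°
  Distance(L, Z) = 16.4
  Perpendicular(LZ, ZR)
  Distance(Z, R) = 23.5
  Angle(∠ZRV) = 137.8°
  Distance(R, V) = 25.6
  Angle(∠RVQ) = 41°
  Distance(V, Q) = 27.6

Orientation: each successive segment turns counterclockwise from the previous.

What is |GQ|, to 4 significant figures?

24.56

G is at the origin; GE runs at 148.1° with length 14.7, so E = (-12.48, 7.768). ∠GEL = 59.8° gives EL at -91.70° from the x-axis; with |EL| = 10.6, L = (-12.79, -2.827). ∠ELZ = 44.0° gives LZ at 44.30° from the x-axis; with |LZ| = 16.4, Z = (-1.057, 8.627). The perpendicularity gives ZR at right angles to LZ, so ZR runs at 134.3°; with |ZR| = 23.5, R = (-17.47, 25.45). ∠ZRV = 137.8° gives RV at 176.5° from the x-axis; with |RV| = 25.6, V = (-43.02, 27.01). ∠RVQ = 41.0° gives VQ at -44.50° from the x-axis; with |VQ| = 27.6, Q = (-23.34, 7.663). Then |GQ| = |Q − G| = 24.56.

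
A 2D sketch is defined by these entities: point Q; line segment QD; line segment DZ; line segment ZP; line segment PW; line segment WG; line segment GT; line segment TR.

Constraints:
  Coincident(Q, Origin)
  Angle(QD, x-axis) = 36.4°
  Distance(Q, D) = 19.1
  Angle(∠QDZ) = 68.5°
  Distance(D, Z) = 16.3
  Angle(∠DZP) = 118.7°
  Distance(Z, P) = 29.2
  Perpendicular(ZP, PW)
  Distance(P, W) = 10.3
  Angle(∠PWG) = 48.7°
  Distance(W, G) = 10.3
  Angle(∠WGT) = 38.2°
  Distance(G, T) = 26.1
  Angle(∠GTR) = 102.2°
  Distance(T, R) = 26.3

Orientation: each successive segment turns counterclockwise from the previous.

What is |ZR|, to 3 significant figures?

60.2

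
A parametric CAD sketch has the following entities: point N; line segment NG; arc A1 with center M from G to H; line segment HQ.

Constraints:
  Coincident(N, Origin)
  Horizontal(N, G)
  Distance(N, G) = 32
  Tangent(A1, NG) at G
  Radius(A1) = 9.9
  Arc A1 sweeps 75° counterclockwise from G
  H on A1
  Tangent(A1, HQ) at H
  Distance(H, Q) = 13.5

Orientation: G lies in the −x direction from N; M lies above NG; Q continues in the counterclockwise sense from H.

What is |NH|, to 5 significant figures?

23.607

N is at the origin; N and G share the same y with |NG| = 32.0 and G on the −x side, so G = (-32.000, 0.0000). The tangent condition forces MG to be normal to NG, so M = G + (0, 9.9) = (-32.000, 9.9000). On A1, G sits at bearing -90° from M; a 75° counterclockwise sweep puts H at bearing -15°, so H = M + 9.9·(cos -15°, sin -15°) = (-22.437, 7.3377). Then |NH| = |H − N| = 23.607.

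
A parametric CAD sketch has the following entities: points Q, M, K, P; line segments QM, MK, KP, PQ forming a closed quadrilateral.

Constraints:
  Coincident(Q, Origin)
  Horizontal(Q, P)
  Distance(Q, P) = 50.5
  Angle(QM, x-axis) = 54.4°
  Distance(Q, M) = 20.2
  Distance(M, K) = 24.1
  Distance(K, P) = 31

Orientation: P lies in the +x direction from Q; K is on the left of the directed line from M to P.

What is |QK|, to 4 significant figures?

42.74

Q is at the origin; QP is horizontal with |QP| = 50.5 and P in +x, so P = (50.5, 0). QM runs at 54.4° with |QM| = 20.2, so M = (11.76, 16.42). K is determined by |MK| = 24.1 and |KP| = 31.0 together: it lies at the intersection of circle(M, 24.1) and circle(P, 31.0). With |MP| = 42.08, the foot of the radical line on MP is 16.52 from M and the perpendicular offset is √(24.1² − 16.52²) = 17.55. Taking the left-of-MP solution: K = (33.82, 26.13).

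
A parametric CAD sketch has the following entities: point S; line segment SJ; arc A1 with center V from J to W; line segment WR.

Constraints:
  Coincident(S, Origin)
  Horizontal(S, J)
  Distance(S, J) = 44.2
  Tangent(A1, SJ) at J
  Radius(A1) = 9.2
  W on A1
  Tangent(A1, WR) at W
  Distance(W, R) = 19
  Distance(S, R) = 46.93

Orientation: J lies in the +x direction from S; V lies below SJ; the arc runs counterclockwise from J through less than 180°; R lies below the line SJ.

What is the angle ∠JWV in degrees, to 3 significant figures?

42.2°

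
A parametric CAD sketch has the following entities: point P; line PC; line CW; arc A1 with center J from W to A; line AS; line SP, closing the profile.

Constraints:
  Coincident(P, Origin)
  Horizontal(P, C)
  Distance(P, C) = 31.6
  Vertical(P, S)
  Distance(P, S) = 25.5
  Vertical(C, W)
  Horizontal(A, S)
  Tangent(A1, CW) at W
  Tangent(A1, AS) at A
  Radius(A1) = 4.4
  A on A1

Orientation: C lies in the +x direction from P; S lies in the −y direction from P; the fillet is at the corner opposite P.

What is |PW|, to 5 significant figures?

37.997

P is at the origin; PC is horizontal with |PC| = 31.6 and C on the +x side, so C = (31.600, 0.0000). P and S share the same x with |PS| = 25.5 and S on the −y side, so S = (0.0000, -25.500). The virtual corner opposite P is at (31.600, -25.500). A1 meets CW tangentially, so JW is at right angles to CW and the tangent condition forces JA to be normal to AS, with radius 4.4, so the center J sits 4.4 in from both sides at J = (27.200, -21.100). That places the tangent points at W = (31.600, -21.100) on CW and A = (27.200, -25.500) on AS. Then |PW| = |W − P| = 37.997.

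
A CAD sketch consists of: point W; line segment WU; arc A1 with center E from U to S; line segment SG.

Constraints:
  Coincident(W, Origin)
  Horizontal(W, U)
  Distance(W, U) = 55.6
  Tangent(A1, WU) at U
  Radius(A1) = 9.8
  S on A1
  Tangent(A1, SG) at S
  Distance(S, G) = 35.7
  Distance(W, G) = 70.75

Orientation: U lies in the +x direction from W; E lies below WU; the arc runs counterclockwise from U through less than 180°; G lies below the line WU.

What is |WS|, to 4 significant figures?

47.47

Checks: |ES| = 9.800 ✓; ∠(ES, SG) = 90.00° ✓; |SG| = 35.70 ✓; |WG| = 70.75 ✓.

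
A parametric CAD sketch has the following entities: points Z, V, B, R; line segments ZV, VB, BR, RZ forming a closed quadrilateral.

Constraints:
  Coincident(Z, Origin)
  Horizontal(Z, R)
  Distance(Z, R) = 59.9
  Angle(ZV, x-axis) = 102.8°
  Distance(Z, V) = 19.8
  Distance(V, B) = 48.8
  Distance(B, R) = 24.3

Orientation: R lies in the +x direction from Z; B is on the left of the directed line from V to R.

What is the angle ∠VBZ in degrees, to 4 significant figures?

23.55°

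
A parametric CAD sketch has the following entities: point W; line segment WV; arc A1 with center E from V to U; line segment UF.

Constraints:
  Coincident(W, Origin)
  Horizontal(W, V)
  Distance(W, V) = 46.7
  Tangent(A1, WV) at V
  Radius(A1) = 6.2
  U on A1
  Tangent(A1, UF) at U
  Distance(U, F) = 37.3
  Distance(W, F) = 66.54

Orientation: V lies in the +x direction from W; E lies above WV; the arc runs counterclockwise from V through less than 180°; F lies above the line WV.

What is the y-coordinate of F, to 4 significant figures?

43.86

W is at the origin; WV is horizontal with |WV| = 46.7 and V on the +x side, so V = (46.70, 0.000). A1 meets WV tangentially, so EV is at right angles to WV, so E = V + (0, 6.2) = (46.70, 6.200). Since EU ⟂ UF (tangency), |EF| = √(6.2² + 37.3²) = 37.81 regardless of where U sits on A1. So F lies on both circle(W, 66.54) and circle(E, 37.81); the above-WV intersection is F = (50.03, 43.86). U is the foot of the tangent from F: U = (52.88, 6.673).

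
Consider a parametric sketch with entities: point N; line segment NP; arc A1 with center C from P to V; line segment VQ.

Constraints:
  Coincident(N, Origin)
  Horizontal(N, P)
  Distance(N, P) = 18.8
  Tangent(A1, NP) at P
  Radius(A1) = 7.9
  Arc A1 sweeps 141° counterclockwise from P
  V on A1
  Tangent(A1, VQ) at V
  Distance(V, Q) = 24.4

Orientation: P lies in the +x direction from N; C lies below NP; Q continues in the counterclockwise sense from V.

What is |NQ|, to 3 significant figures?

44.0

N is at the origin; NP is horizontal with |NP| = 18.8 and P on the +x side, so P = (18.8, 0.00). Tangency of A1 to NP means the radius CP is perpendicular to NP, so C = P + (0, -7.9) = (18.8, -7.90). On A1, P sits at bearing 90° from C; a 141° counterclockwise sweep puts V at bearing 231°, so V = C + 7.9·(cos 231°, sin 231°) = (13.8, -14.0). Tangency of A1 to VQ means the radius CV is perpendicular to VQ, so VQ runs along (−sin 231°, cos 231°); with |VQ| = 24.4, Q = (32.8, -29.4). Then |NQ| = |Q − N| = 44.0.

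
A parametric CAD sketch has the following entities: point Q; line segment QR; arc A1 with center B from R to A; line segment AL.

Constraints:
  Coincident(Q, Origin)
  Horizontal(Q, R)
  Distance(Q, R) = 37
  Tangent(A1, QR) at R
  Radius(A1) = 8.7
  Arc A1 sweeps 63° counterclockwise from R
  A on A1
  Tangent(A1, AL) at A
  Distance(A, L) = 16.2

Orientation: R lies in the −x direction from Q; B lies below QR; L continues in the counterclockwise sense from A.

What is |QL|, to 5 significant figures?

55.526

Q is at the origin; Q and R share the same y with |QR| = 37.0 and R on the −x side, so R = (-37.000, 0.0000). Tangency of A1 to QR means the radius BR is perpendicular to QR, so B = R + (0, -8.7) = (-37.000, -8.7000). On A1, R sits at bearing 90° from B; a 63° counterclockwise sweep puts A at bearing 153°, so A = B + 8.7·(cos 153°, sin 153°) = (-44.752, -4.7503). Since A1 is tangent to AL there, BA ⟂ AL, so AL runs along (−sin 153°, cos 153°); with |AL| = 16.2, L = (-52.106, -19.185). Then |QL| = |L − Q| = 55.526.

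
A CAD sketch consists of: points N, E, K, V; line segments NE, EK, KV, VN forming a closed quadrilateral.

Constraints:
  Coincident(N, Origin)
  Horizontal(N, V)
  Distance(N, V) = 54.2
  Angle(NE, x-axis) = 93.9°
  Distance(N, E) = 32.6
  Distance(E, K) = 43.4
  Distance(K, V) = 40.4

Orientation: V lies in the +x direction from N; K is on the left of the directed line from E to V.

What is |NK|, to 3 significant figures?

55.9

Checks: |EK| = 43.40 ✓; |KV| = 40.40 ✓.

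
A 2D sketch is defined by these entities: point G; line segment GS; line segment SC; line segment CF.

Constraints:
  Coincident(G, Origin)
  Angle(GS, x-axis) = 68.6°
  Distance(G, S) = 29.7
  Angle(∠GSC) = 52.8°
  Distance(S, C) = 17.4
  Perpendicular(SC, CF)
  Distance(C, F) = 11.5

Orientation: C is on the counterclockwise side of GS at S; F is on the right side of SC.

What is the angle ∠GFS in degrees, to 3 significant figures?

57.4°

G is at the origin; GS runs at 68.6° with length 29.7, so S = 29.7·(cos 68.6°, sin 68.6°) = (10.8, 27.7). ∠GSC = 52.8°, so SC runs at 68.6° + (180° − 52.8°) = 196° from the x-axis; with |SC| = 17.4, C = S + 17.4·(cos 196°, sin 196°) = (-5.91, 22.9). The perpendicularity gives CF at right angles to SC; with |CF| = 11.5 on the right of SC, F = C + 11.5·(-0.272, 0.962) = (-9.04, 34.0). Then cos ∠GFS = FG·FS / (|FG||FS|), giving 57.4°.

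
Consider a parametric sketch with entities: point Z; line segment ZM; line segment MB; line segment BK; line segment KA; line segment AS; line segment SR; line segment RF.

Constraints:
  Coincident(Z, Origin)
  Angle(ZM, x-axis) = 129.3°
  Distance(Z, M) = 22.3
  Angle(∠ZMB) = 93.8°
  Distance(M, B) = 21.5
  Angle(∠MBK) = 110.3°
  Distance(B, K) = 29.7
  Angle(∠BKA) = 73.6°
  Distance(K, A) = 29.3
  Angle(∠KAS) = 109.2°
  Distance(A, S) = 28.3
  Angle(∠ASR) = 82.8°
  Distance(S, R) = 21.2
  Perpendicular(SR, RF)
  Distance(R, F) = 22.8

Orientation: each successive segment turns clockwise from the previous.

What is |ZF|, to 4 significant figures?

19.72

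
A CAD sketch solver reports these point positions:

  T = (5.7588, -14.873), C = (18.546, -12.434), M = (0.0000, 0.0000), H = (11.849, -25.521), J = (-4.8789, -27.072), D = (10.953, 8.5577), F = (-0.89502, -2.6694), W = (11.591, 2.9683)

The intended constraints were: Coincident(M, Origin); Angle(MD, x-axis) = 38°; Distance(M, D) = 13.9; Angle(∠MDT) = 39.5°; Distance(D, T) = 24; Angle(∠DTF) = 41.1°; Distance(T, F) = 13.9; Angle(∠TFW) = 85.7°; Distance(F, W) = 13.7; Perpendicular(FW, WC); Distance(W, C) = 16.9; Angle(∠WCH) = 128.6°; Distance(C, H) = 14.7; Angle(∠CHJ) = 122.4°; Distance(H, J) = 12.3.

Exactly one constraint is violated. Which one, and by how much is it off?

Distance(H, J) = 12.3 — off by 4.50.

M = (0.00, 0.00) ✓; MD at 38.00° ✓; |MD| = 13.90 ✓; ∠MDT = 39.50° ✓; |DT| = 24.00 ✓; ∠DTF = 41.10° ✓; |TF| = 13.90 ✓; ∠TFW = 85.70° ✓; |FW| = 13.70 ✓; ∠(FW, WC) = 90.00° ✓; |WC| = 16.90 ✓; ∠WCH = 128.6° ✓; |CH| = 14.70 ✓; ∠CHJ = 122.4° ✓; |HJ| = 16.80 ✗.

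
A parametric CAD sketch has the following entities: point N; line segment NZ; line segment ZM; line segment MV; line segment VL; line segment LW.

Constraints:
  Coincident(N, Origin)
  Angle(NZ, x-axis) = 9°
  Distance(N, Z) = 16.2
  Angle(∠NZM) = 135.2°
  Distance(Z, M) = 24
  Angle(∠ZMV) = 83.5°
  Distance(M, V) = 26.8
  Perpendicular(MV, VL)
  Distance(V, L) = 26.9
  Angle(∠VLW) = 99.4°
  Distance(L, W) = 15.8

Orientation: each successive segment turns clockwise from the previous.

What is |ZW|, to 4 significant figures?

10.19

N is at the origin; NZ runs at 9.0° with length 16.2, so Z = (16.00, 2.534). ∠NZM = 135.2° gives ZM at -35.80° from the x-axis; with |ZM| = 24.0, M = (35.47, -11.50). ∠ZMV = 83.5° gives MV at -132.3° from the x-axis; with |MV| = 26.8, V = (17.43, -31.33). The perpendicularity gives VL at right angles to MV, so VL runs at 137.7°; with |VL| = 26.9, L = (-2.467, -13.22). ∠VLW = 99.4° gives LW at 57.10° from the x-axis; with |LW| = 15.8, W = (6.115, 0.04317). Then |ZW| = |W − Z| = 10.19.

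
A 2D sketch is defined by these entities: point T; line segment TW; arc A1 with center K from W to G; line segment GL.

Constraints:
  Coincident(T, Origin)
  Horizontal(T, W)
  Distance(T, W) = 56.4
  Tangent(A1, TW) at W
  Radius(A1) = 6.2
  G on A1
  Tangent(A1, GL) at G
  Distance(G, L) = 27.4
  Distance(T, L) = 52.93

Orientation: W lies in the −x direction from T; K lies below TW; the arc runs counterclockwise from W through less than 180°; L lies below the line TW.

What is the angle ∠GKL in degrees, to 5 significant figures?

77.250°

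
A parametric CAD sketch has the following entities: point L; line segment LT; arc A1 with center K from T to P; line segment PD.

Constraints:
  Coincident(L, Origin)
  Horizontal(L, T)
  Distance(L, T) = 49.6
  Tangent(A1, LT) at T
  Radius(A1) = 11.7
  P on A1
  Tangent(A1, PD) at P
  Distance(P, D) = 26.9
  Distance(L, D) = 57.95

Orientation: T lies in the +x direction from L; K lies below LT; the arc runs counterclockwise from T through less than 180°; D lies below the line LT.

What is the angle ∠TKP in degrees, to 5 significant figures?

98.329°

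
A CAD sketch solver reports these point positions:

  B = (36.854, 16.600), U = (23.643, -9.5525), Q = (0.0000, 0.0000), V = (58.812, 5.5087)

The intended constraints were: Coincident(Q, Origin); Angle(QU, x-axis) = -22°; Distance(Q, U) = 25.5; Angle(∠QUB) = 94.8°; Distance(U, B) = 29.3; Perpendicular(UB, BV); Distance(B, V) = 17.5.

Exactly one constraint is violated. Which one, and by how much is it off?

Distance(B, V) = 17.5 — off by 7.10.

Q = (0.00, 0.00) ✓; QU at -22.00° ✓; |QU| = 25.50 ✓; ∠QUB = 94.80° ✓; |UB| = 29.30 ✓; ∠(UB, BV) = 90.00° ✓; |BV| = 24.60 ✗.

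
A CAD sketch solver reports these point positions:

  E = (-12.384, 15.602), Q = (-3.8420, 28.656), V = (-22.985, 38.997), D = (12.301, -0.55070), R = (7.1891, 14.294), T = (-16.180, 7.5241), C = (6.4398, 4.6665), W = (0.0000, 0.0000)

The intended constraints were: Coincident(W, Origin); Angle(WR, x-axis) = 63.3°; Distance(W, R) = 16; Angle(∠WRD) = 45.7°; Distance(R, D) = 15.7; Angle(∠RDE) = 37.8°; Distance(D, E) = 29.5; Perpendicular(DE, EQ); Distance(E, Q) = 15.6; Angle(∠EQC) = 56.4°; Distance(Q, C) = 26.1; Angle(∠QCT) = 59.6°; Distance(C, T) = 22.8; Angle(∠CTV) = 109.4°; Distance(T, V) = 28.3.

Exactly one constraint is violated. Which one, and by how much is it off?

Distance(T, V) = 28.3 — off by 3.90.

W = (0.00, 0.00) ✓; WR at 63.30° ✓; |WR| = 16.00 ✓; ∠WRD = 45.70° ✓; |RD| = 15.70 ✓; ∠RDE = 37.80° ✓; |DE| = 29.50 ✓; ∠(DE, EQ) = 90.00° ✓; |EQ| = 15.60 ✓; ∠EQC = 56.40° ✓; |QC| = 26.10 ✓; ∠QCT = 59.60° ✓; |CT| = 22.80 ✓; ∠CTV = 109.4° ✓; |TV| = 32.20 ✗.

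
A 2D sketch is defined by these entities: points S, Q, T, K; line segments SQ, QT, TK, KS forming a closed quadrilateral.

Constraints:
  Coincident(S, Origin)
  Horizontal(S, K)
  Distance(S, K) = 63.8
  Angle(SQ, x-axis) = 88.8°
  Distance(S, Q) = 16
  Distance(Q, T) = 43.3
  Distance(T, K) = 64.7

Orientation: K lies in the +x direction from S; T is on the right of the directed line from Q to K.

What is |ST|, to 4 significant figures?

27.51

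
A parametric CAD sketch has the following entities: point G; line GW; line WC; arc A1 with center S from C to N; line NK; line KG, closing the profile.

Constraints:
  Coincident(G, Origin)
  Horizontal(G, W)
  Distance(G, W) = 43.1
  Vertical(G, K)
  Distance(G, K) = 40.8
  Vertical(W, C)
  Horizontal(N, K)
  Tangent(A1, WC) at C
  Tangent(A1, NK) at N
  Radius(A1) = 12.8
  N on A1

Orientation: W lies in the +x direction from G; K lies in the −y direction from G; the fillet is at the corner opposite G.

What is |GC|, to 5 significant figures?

51.397

G is at the origin; G and W share the same y with |GW| = 43.1 and W on the +x side, so W = (43.100, 0.0000). GK is vertical with |GK| = 40.8 and K on the −y side, so K = (0.0000, -40.800). The virtual corner opposite G is at (43.100, -40.800). Since A1 is tangent to WC there, SC ⟂ WC and A1 meets NK tangentially, so SN is at right angles to NK, with radius 12.8, so the center S sits 12.8 in from both sides at S = (30.300, -28.000). That places the tangent points at C = (43.100, -28.000) on WC and N = (30.300, -40.800) on NK. Then |GC| = |C − G| = 51.397.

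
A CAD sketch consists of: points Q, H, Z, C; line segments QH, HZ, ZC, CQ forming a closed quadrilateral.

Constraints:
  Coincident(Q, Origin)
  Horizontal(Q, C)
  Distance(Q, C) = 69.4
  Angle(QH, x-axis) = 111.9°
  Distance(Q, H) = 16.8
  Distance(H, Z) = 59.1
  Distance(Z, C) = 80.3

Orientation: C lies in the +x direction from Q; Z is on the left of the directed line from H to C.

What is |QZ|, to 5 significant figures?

70.537

Q is at the origin; QC is horizontal with |QC| = 69.4 and C in +x, so C = (69.4, 0). QH runs at 111.9° with |QH| = 16.8, so H = (-6.2662, 15.588). Z is determined by |HZ| = 59.1 and |ZC| = 80.3 together: it lies at the intersection of circle(H, 59.1) and circle(C, 80.3). With |HC| = 77.255, the foot of the radical line on HC is 19.501 from H and the perpendicular offset is √(59.1² − 19.501²) = 55.790. Taking the left-of-HC solution: Z = (24.090, 66.296).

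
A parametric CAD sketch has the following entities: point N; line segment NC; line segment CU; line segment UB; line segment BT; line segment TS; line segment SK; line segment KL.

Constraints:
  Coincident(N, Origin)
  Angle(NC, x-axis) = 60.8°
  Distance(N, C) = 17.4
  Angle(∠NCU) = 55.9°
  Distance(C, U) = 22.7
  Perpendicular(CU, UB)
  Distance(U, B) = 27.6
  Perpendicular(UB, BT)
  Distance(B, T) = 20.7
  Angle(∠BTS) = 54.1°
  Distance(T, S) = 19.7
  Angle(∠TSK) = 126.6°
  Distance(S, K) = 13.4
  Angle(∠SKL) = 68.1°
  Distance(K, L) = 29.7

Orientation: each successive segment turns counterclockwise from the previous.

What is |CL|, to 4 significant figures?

42.39

N is at the origin; NC runs at 60.8° with length 17.4, so C = (8.489, 15.19). ∠NCU = 55.9° gives CU at -175.1° from the x-axis; with |CU| = 22.7, U = (-14.13, 13.25). CU is perpendicular to UB, so UB runs at -85.10°; with |UB| = 27.6, B = (-11.77, -14.25). UB ⟂ BT, so BT runs at 4.900°; with |BT| = 20.7, T = (8.854, -12.48). ∠BTS = 54.1° gives TS at 130.8° from the x-axis; with |TS| = 19.7, S = (-4.019, 2.432). ∠TSK = 126.6° gives SK at -175.8° from the x-axis; with |SK| = 13.4, K = (-17.38, 1.450). ∠SKL = 68.1° gives KL at -63.90° from the x-axis; with |KL| = 29.7, L = (-4.317, -25.22). Then |CL| = |L − C| = 42.39.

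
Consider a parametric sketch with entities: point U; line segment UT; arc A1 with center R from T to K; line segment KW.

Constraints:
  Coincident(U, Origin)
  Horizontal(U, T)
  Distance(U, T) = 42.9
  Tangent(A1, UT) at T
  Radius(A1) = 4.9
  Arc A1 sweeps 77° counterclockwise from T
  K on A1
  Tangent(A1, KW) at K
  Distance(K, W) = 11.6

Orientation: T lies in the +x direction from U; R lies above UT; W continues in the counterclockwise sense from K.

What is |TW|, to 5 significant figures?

16.809

On A1, T sits at bearing -90° from R; a 77° counterclockwise sweep puts K at bearing -13°, so K = R + 4.9·(cos -13°, sin -13°) = (47.674, 3.7977). A1 meets KW tangentially, so RK is at right angles to KW, so KW runs along (−sin -13°, cos -13°); with |KW| = 11.6, W = (50.284, 15.100). Then |TW| = |W − T| = 16.809.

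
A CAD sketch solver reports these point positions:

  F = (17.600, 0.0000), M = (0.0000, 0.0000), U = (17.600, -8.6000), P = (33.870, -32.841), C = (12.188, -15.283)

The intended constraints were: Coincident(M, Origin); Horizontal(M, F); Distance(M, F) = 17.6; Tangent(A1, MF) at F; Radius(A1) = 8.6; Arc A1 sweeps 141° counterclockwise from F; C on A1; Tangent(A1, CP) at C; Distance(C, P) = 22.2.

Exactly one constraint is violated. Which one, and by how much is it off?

Distance(C, P) = 22.2 — off by 5.70.

M = (0.00, 0.00) ✓; M.y = 0.00, F.y = 0.00 ✓; |MF| = 17.60 ✓; ∠(UF, FM) = 90.00° ✓; |UF| = 8.600 ✓; bearing(U→C) − bearing(U→F) = 141.0° ✓; |UC| = 8.600 ✓; ∠(UC, CP) = 90.00° ✓; |CP| = 27.90 ✗.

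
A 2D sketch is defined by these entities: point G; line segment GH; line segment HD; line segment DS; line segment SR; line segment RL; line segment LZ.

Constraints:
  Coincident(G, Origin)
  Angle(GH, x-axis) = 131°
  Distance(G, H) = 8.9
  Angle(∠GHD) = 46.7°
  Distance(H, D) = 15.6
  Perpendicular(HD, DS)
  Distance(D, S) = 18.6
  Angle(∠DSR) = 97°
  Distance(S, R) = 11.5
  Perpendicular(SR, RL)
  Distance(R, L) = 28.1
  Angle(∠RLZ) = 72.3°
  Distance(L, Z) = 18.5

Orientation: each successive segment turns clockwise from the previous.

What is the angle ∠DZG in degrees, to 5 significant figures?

12.721°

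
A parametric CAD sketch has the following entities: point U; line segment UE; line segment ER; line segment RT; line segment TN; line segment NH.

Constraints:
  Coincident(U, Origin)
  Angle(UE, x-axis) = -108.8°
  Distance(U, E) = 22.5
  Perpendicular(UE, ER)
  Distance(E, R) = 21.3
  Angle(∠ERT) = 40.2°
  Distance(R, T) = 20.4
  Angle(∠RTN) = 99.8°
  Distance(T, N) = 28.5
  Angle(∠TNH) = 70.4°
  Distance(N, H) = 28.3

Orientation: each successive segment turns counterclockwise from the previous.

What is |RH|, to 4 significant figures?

23.42

∠RTN = 99.8° gives TN at -158.8° from the x-axis; with |TN| = 28.5, N = (-24.17, -20.98). ∠TNH = 70.4° gives NH at -49.20° from the x-axis; with |NH| = 28.3, H = (-5.674, -42.41). Then |RH| = |H − R| = 23.42.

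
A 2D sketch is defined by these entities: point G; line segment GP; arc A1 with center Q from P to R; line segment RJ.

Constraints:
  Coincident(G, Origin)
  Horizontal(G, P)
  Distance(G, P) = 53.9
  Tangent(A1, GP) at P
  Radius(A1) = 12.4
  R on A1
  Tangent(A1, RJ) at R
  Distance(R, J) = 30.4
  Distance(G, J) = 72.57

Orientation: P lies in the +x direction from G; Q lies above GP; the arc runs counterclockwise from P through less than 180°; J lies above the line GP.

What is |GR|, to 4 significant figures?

67.68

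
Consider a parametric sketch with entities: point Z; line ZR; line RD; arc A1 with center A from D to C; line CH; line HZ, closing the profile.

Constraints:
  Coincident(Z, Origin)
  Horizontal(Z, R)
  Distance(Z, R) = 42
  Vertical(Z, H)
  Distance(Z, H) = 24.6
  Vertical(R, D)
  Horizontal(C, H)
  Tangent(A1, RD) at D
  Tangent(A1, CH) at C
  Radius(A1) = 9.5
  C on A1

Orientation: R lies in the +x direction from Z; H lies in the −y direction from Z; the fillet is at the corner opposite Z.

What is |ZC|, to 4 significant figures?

40.76

The virtual corner opposite Z is at (42.00, -24.60). Since A1 is tangent to RD there, AD ⟂ RD and A1 meets CH tangentially, so AC is at right angles to CH, with radius 9.5, so the center A sits 9.5 in from both sides at A = (32.50, -15.10). That places the tangent points at D = (42.00, -15.10) on RD and C = (32.50, -24.60) on CH. Then |ZC| = |C − Z| = 40.76.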